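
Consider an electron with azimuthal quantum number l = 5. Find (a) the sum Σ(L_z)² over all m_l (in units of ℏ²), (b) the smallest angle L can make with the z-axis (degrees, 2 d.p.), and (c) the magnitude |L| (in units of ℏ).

Σ m_l² = 110, so Σ(L_z)² = 110 ℏ².
cos θ_min = 5/√30, so θ_min ≈ 24.09°.
|L| = ℏ√(5·6) = √30 ℏ ≈ 5.477ℏ.

Σ(L_z)² = 110 ℏ²; θ_min ≈ 24.09°; |L| = √30 ℏ ≈ 5.477ℏ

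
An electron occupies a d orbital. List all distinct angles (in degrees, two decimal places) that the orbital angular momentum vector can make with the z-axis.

For a d orbital, l = 2.
|L|² = l(l+1)ℏ² = 6ℏ², so |L| = √6 ℏ.
cos θ = m_l/√6 for each m_l ∈ {-2, -1, 0, 1, 2}.

θ ∈ {35.26°, 65.91°, 90.00°, 114.09°, 144.74°}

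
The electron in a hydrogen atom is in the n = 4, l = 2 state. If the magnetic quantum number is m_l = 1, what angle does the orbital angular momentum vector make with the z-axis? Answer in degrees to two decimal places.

θ ≈ 65.91°

|L| = √(l(l+1)) ℏ = √6 ℏ.
L_z = m_l ℏ = 1ℏ.
cos θ = L_z/|L| = 1/√6, so θ ≈ 65.91°.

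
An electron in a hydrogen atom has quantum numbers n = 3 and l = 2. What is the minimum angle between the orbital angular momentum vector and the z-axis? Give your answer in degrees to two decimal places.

|L| = √(l(l+1)) ℏ = √6 ℏ.
The smallest angle corresponds to the largest L_z, i.e. m_l = l = 2, giving L_z = 2ℏ.
cos θ_min = 2/√6, so θ_min ≈ 35.26°.

θ_min ≈ 35.26°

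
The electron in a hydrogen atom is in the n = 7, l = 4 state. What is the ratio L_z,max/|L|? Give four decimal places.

L_z,max/|L| = 0.8944

|L| = 2√5 ℏ ≈ 4.4721ℏ, while L_z,max = lℏ = 4ℏ.
L_z,max/|L| = 4/√20 = 0.8944.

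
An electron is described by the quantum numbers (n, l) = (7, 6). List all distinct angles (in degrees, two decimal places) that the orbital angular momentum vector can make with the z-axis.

θ ∈ {22.21°, 39.51°, 51.89°, 62.42°, 72.02°, 81.12°, 90.00°, 98.88°, 107.98°, 117.58°, 128.11°, 140.49°, 157.79°}

|L| = √(l(l+1)) ℏ = √42 ℏ.
cos θ = m_l/√42 for each m_l ∈ {-6, -5, -4, -3, -2, -1, 0, 1, 2, 3, 4, 5, 6}.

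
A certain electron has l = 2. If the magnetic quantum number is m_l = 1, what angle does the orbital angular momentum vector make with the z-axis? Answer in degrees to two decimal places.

|L| = ℏ√(l(l+1)) = √6 ℏ.
L_z = m_l ℏ = 1ℏ.
cos θ = L_z/|L| = 1/√6, so θ ≈ 65.91°.

θ ≈ 65.91°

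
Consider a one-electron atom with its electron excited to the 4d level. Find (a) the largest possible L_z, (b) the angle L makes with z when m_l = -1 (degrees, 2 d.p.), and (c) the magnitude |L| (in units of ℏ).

The 4d level has l = 2.
L_z,max = lℏ = 2ℏ.
For m_l = -1: cos θ = -1/√6, θ ≈ 114.09°.
|L| = ℏ√(2·3) = √6 ℏ ≈ 2.449ℏ.

L_z,max = 2ℏ; θ(m_l=-1) ≈ 114.09°; |L| = √6 ℏ ≈ 2.449ℏ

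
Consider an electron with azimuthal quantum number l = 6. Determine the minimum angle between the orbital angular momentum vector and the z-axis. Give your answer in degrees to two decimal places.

|L| = ℏ√(l(l+1)) = √42 ℏ.
The smallest angle corresponds to the largest L_z, i.e. m_l = l = 6, giving L_z = 6ℏ.
cos θ_min = 6/√42, so θ_min ≈ 22.21°.

θ_min ≈ 22.21°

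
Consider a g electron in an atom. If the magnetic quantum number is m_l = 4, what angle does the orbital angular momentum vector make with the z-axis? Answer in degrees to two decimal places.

θ ≈ 26.57°

For a g orbital, l = 4.
|L| = ℏ√(l(l+1)) = 2√5 ℏ.
L_z = m_l ℏ = 4ℏ.
cos θ = L_z/|L| = 4/√20, so θ ≈ 26.57°.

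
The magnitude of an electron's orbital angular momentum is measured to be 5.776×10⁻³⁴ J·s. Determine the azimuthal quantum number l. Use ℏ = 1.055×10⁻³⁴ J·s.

|L|/ℏ = (5.776×10⁻³⁴)/(1.055×10⁻³⁴) ≈ 5.475.
l(l+1) ≈ 5.475² ≈ 29.97, so l = 5.

l = 5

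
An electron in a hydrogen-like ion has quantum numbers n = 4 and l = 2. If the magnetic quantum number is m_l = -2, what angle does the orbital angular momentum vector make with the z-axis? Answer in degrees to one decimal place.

|L| = √(l(l+1)) ℏ = √6 ℏ.
L_z = m_l ℏ = −2ℏ.
cos θ = L_z/|L| = -2/√6, so θ ≈ 144.7°.

θ ≈ 144.7°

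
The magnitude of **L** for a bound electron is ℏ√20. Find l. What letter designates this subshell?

l = 4 (g orbital)

(|L|/ℏ)² = l(l+1) = 20.
The positive root is l = 4.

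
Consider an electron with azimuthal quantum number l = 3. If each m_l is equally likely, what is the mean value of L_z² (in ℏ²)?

⟨L_z²⟩ = 4 ℏ²

The allowed m_l values are -3, -2, -1, 0, 1, 2, 3.
Average of L_z² over 7 states: 28/7 ℏ² = 4 ℏ².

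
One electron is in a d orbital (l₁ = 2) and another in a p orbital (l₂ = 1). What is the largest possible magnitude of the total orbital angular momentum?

|L_tot|_max = 2√3 ℏ ≈ 3.464ℏ

Angular momentum addition gives L = |l₁ − l₂|, …, l₁ + l₂.
Allowed values: L = 1, 2, 3.
The largest magnitude corresponds to L = 3: |L_tot| = ℏ√(3·4) = 2√3 ℏ.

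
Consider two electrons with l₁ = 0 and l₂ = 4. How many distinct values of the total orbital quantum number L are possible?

L runs from |0 − 4| = 4 to 0 + 4 = 4.
L ∈ {4}.
That is 1 value.

1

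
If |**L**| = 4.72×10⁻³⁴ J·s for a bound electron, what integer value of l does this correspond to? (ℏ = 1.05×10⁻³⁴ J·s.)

Dividing by ℏ: |L|/ℏ ≈ 4.495.
(|L|/ℏ)² = l(l+1) ≈ 20.21 ⇒ l = 4.

l = 4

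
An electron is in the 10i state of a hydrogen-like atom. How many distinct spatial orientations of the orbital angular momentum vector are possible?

13

The 10i subshell has l = 6.
The number of m_l values is 2l + 1 = 2·6 + 1 = 13.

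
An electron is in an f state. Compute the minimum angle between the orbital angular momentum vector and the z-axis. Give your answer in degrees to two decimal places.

θ_min ≈ 30.00°

For an f orbital, l = 3.
|L| = √(l(l+1)) ℏ = 2√3 ℏ.
The smallest angle corresponds to the largest L_z, i.e. m_l = l = 3, giving L_z = 3ℏ.
cos θ_min = 3/√12, so θ_min ≈ 30.00°.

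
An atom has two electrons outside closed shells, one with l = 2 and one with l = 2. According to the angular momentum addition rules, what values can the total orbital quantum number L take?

L runs from |2 − 2| = 0 to 2 + 2 = 4.
So L can be 0, 1, 2, 3, 4.

L = 0, 1, 2, 3, 4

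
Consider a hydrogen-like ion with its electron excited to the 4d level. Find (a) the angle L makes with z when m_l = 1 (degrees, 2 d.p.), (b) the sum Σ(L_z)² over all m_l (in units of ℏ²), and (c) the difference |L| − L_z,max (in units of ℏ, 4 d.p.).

The 4d level has l = 2.
For m_l = 1: cos θ = 1/√6, θ ≈ 65.91°.
Σ m_l² = 10, so Σ(L_z)² = 10 ℏ².
|L| − L_z,max = (√6 − 2)ℏ ≈ 0.4495ℏ.

θ(m_l=1) ≈ 65.91°; Σ(L_z)² = 10 ℏ²; |L|−L_z,max ≈ 0.4495ℏ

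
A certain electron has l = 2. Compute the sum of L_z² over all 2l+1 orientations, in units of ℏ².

Σ(L_z)² = 10 ℏ²

The allowed m_l values are -2, -1, 0, 1, 2.
Σ m_l² = l(l+1)(2l+1)/3 = 2·3·5/3 = 10.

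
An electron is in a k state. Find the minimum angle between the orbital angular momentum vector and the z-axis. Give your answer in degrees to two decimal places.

For a k orbital, l = 7.
|L| = ℏ√(l(l+1)) = 2√14 ℏ.
The smallest angle corresponds to the largest L_z, i.e. m_l = l = 7, giving L_z = 7ℏ.
cos θ_min = 7/√56, so θ_min ≈ 20.70°.

θ_min ≈ 20.70°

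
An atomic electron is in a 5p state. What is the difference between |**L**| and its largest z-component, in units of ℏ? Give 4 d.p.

|L| − L_z,max ≈ 0.4142ℏ

5p means n = 5, l = 1.
|L| = √2 ℏ ≈ 1.4142ℏ, while L_z,max = lℏ = 1ℏ.
The difference is (√2 − 1)ℏ ≈ 0.4142ℏ.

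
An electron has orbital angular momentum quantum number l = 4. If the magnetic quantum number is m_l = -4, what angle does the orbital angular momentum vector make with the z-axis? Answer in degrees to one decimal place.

θ ≈ 153.4°

|L| = √(l(l+1)) ℏ = 2√5 ℏ.
L_z = m_l ℏ = −4ℏ.
cos θ = L_z/|L| = -4/√20, so θ ≈ 153.4°.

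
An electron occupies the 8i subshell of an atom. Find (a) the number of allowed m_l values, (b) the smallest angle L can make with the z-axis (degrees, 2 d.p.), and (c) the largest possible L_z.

For 8i, l = 6.
There are 2l+1 = 13 values of m_l.
cos θ_min = 6/√42, so θ_min ≈ 22.21°.
L_z,max = lℏ = 6ℏ.

13 values; θ_min ≈ 22.21°; L_z,max = 6ℏ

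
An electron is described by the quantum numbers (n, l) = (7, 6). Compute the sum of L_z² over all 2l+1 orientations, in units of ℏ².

Σ(L_z)² = 182 ℏ²

m_l runs from −6 to 6, i.e. {-6, -5, -4, -3, -2, -1, 0, 1, 2, 3, 4, 5, 6}.
Σ m_l² = 2·(1 + 4 + 9 + 16 + 25 + 36) = 182.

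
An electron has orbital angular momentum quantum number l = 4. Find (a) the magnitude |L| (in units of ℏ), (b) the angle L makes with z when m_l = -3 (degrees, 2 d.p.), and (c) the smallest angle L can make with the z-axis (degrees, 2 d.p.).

|L| = ℏ√(4·5) = 2√5 ℏ ≈ 4.472ℏ.
For m_l = -3: cos θ = -3/√20, θ ≈ 132.13°.
cos θ_min = 4/√20, so θ_min ≈ 26.57°.

|L| = 2√5 ℏ ≈ 4.472ℏ; θ(m_l=-3) ≈ 132.13°; θ_min ≈ 26.57°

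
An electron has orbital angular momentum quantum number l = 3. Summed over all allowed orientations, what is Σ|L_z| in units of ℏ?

m_l ∈ {-3, -2, -1, 0, 1, 2, 3}.
Σ|m_l| = 2·3(3+1)/2 = 12.

Σ|L_z| = 12 ℏ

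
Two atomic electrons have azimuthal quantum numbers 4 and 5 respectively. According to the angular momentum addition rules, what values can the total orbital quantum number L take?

L = 1, 2, 3, 4, 5, 6, 7, 8, 9

Angular momentum addition gives L = |l₁ − l₂|, …, l₁ + l₂.
L ∈ {1, 2, 3, 4, 5, 6, 7, 8, 9}.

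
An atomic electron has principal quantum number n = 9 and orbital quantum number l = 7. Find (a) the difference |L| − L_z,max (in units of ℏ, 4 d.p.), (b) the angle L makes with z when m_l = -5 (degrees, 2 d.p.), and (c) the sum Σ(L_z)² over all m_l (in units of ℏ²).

|L| − L_z,max = (2√14 − 7)ℏ ≈ 0.4833ℏ.
For m_l = -5: cos θ = -5/√56, θ ≈ 131.92°.
Σ m_l² = 280, so Σ(L_z)² = 280 ℏ².

|L|−L_z,max ≈ 0.4833ℏ; θ(m_l=-5) ≈ 131.92°; Σ(L_z)² = 280 ℏ²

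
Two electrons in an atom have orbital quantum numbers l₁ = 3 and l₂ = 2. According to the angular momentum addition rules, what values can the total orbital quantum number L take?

L = 1, 2, 3, 4, 5

L runs from |3 − 2| = 1 to 3 + 2 = 5.
So L can be 1, 2, 3, 4, 5.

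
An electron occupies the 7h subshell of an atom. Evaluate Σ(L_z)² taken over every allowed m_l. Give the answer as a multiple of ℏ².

Σ(L_z)² = 110 ℏ²

7h means n = 7, l = 5.
m_l runs from −5 to 5, i.e. {-5, -4, -3, -2, -1, 0, 1, 2, 3, 4, 5}.
Summing m² from −5 to 5: Σ m_l² = 110.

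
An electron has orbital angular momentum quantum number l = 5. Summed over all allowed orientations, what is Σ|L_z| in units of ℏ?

m_l ∈ {-5, -4, -3, -2, -1, 0, 1, 2, 3, 4, 5}.
Σ|m_l| = 2·5(5+1)/2 = 30.

Σ|L_z| = 30 ℏ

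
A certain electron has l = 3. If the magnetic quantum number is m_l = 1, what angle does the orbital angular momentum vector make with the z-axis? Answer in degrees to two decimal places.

|L| = √(l(l+1)) ℏ = 2√3 ℏ.
L_z = m_l ℏ = 1ℏ.
cos θ = L_z/|L| = 1/√12, so θ ≈ 73.22°.

θ ≈ 73.22°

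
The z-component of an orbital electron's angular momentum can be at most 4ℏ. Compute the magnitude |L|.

The maximum L_z equals lℏ, giving l = 4.
|L| = √(l(l+1)) ℏ = 2√5 ℏ.

|L| = 2√5 ℏ ≈ 4.472ℏ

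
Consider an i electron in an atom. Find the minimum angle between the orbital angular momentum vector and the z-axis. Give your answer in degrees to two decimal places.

θ_min ≈ 22.21°

I corresponds to l = 6.
|L| = ℏ√(l(l+1)) = √42 ℏ.
The smallest angle corresponds to the largest L_z, i.e. m_l = l = 6, giving L_z = 6ℏ.
cos θ_min = 6/√42, so θ_min ≈ 22.21°.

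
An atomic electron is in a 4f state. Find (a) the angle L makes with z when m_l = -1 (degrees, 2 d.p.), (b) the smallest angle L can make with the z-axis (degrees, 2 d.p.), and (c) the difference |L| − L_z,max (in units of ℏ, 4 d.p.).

θ(m_l=-1) ≈ 106.78°; θ_min ≈ 30.00°; |L|−L_z,max ≈ 0.4641ℏ

4f means n = 4, l = 3.
For m_l = -1: cos θ = -1/√12, θ ≈ 106.78°.
cos θ_min = 3/√12, so θ_min ≈ 30.00°.
|L| − L_z,max = (2√3 − 3)ℏ ≈ 0.4641ℏ.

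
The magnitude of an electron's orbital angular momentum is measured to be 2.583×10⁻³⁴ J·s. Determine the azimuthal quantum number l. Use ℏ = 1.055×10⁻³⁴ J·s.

|L|/ℏ = (2.583×10⁻³⁴)/(1.055×10⁻³⁴) ≈ 2.448.
Set l(l+1) = 5.99; the integer solution is l = 2.

l = 2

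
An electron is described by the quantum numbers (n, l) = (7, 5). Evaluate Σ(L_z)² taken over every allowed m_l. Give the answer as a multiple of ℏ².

Σ(L_z)² = 110 ℏ²

The allowed m_l values are -5, -4, -3, -2, -1, 0, 1, 2, 3, 4, 5.
Σ m_l² = 2·(1 + 4 + 9 + 16 + 25) = 110.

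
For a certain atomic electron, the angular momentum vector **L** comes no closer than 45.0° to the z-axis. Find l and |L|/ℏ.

At minimum angle, m_l = l, so cos θ = l/√(l(l+1)); cos²θ = l/(l+1) = 0.5000.
Solving: l = 1.
Then |L| = ℏ√(1·2) = √2 ℏ.

l = 1, |L| = √2 ℏ ≈ 1.414ℏ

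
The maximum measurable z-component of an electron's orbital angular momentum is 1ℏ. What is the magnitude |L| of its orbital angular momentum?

The maximum L_z equals lℏ, giving l = 1.
|L| = ℏ√(l(l+1)) = √2 ℏ.

|L| = √2 ℏ ≈ 1.414ℏ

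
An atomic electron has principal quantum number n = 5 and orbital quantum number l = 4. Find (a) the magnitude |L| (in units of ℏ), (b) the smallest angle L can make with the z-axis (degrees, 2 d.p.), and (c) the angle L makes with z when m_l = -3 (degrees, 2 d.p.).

|L| = 2√5 ℏ ≈ 4.472ℏ; θ_min ≈ 26.57°; θ(m_l=-3) ≈ 132.13°

|L| = ℏ√(4·5) = 2√5 ℏ ≈ 4.472ℏ.
cos θ_min = 4/√20, so θ_min ≈ 26.57°.
For m_l = -3: cos θ = -3/√20, θ ≈ 132.13°.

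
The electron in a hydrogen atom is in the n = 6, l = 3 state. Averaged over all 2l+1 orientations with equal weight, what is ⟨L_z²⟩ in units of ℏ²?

⟨L_z²⟩ = 4 ℏ²

The allowed m_l values are -3, -2, -1, 0, 1, 2, 3.
⟨L_z²⟩ = ℏ²·l(l+1)/3 = 4ℏ².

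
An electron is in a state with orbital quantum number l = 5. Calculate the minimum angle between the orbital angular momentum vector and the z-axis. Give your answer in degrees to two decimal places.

θ_min ≈ 24.09°

|L|² = l(l+1)ℏ² = 30ℏ², so |L| = √30 ℏ.
The smallest angle corresponds to the largest L_z, i.e. m_l = l = 5, giving L_z = 5ℏ.
cos θ_min = 5/√30, so θ_min ≈ 24.09°.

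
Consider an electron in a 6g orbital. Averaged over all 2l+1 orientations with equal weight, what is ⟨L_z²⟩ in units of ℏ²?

For 6g, l = 4.
m_l ∈ {-4, -3, -2, -1, 0, 1, 2, 3, 4}.
⟨L_z²⟩ = ℏ²·l(l+1)/3 = 6.667ℏ².

⟨L_z²⟩ = 6.667 ℏ²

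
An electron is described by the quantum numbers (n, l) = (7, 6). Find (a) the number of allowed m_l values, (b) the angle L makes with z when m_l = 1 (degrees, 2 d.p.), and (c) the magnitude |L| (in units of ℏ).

There are 2l+1 = 13 values of m_l.
For m_l = 1: cos θ = 1/√42, θ ≈ 81.12°.
|L| = ℏ√(6·7) = √42 ℏ ≈ 6.481ℏ.

13 values; θ(m_l=1) ≈ 81.12°; |L| = √42 ℏ ≈ 6.481ℏ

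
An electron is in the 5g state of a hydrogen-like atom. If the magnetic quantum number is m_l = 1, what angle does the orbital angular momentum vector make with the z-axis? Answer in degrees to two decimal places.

The 5g subshell has l = 4.
|L| = ℏ√(l(l+1)) = 2√5 ℏ.
L_z = m_l ℏ = 1ℏ.
cos θ = L_z/|L| = 1/√20, so θ ≈ 77.08°.

θ ≈ 77.08°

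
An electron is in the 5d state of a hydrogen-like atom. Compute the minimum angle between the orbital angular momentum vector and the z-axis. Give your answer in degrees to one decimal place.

For 5d, l = 2.
|L|² = l(l+1)ℏ² = 6ℏ², so |L| = √6 ℏ.
The smallest angle corresponds to the largest L_z, i.e. m_l = l = 2, giving L_z = 2ℏ.
cos θ_min = 2/√6, so θ_min ≈ 35.3°.

θ_min ≈ 35.3°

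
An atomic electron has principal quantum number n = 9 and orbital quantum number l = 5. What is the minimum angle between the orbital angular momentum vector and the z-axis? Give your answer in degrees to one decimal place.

|L| = √(l(l+1)) ℏ = √30 ℏ.
The smallest angle corresponds to the largest L_z, i.e. m_l = l = 5, giving L_z = 5ℏ.
cos θ_min = 5/√30, so θ_min ≈ 24.1°.

θ_min ≈ 24.1°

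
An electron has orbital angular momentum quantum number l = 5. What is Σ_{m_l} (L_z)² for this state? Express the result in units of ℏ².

The allowed m_l values are -5, -4, -3, -2, -1, 0, 1, 2, 3, 4, 5.
Σ m_l² = l(l+1)(2l+1)/3 = 5·6·11/3 = 110.

Σ(L_z)² = 110 ℏ²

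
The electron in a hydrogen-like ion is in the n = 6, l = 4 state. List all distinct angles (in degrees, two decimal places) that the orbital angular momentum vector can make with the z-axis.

|L| = ℏ√(l(l+1)) = 2√5 ℏ.
cos θ = m_l/√20 for each m_l ∈ {-4, -3, -2, -1, 0, 1, 2, 3, 4}.

θ ∈ {26.57°, 47.87°, 63.43°, 77.08°, 90.00°, 102.92°, 116.57°, 132.13°, 153.43°}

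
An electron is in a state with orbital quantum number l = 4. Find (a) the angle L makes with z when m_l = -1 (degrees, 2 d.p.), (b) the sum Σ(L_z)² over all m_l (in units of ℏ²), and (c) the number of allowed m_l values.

For m_l = -1: cos θ = -1/√20, θ ≈ 102.92°.
Σ m_l² = 60, so Σ(L_z)² = 60 ℏ².
There are 2l+1 = 9 values of m_l.

θ(m_l=-1) ≈ 102.92°; Σ(L_z)² = 60 ℏ²; 9 values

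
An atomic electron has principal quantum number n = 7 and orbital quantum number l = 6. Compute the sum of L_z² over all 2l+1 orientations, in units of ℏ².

m_l ∈ {-6, -5, -4, -3, -2, -1, 0, 1, 2, 3, 4, 5, 6}.
Σ m_l² = l(l+1)(2l+1)/3 = 6·7·13/3 = 182.

Σ(L_z)² = 182 ℏ²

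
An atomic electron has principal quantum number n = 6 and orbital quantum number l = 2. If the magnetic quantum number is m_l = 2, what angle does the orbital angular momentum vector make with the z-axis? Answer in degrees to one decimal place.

θ ≈ 35.3°

|L|² = l(l+1)ℏ² = 6ℏ², so |L| = √6 ℏ.
L_z = m_l ℏ = 2ℏ.
cos θ = L_z/|L| = 2/√6, so θ ≈ 35.3°.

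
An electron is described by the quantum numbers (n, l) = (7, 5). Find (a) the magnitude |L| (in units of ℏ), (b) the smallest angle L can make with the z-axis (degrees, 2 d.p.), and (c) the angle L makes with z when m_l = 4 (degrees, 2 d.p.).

|L| = ℏ√(5·6) = √30 ℏ ≈ 5.477ℏ.
cos θ_min = 5/√30, so θ_min ≈ 24.09°.
For m_l = 4: cos θ = 4/√30, θ ≈ 43.09°.

|L| = √30 ℏ ≈ 5.477ℏ; θ_min ≈ 24.09°; θ(m_l=4) ≈ 43.09°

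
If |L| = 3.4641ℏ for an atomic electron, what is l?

|L| = ℏ√(l(l+1)), so l(l+1) = 12.
l² + l − 12 = 0 ⇒ l = 3.

l = 3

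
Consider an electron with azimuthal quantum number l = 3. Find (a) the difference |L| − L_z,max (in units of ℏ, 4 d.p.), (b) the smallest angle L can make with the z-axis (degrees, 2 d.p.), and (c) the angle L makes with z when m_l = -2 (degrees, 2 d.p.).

|L| − L_z,max = (2√3 − 3)ℏ ≈ 0.4641ℏ.
cos θ_min = 3/√12, so θ_min ≈ 30.00°.
For m_l = -2: cos θ = -2/√12, θ ≈ 125.26°.

|L|−L_z,max ≈ 0.4641ℏ; θ_min ≈ 30.00°; θ(m_l=-2) ≈ 125.26°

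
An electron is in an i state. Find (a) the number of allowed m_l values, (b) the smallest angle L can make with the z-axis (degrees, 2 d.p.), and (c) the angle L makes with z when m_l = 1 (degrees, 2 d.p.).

13 values; θ_min ≈ 22.21°; θ(m_l=1) ≈ 81.12°

For an i orbital, l = 6.
There are 2l+1 = 13 values of m_l.
cos θ_min = 6/√42, so θ_min ≈ 22.21°.
For m_l = 1: cos θ = 1/√42, θ ≈ 81.12°.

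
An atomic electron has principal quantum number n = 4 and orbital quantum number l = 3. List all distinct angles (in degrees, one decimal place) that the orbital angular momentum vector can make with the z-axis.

|L| = √(l(l+1)) ℏ = 2√3 ℏ.
cos θ = m_l/√12 for each m_l ∈ {-3, -2, -1, 0, 1, 2, 3}.

θ ∈ {30.0°, 54.7°, 73.2°, 90.0°, 106.8°, 125.3°, 150.0°}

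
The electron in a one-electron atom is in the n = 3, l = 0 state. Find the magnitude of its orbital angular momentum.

|L| = 0

|L| = ℏ√(l(l+1)) = ℏ√0 = 0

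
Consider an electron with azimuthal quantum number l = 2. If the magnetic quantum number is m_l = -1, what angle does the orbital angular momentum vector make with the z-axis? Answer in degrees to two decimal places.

|L| = √(l(l+1)) ℏ = √6 ℏ.
L_z = m_l ℏ = −1ℏ.
cos θ = L_z/|L| = -1/√6, so θ ≈ 114.09°.

θ ≈ 114.09°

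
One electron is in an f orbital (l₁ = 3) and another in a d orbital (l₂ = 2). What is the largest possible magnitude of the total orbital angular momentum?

The total orbital quantum number L ranges from |l₁ − l₂| to l₁ + l₂ in integer steps.
L ∈ {1, 2, 3, 4, 5}.
The largest magnitude corresponds to L = 5: |L_tot| = ℏ√(5·6) = √30 ℏ.

|L_tot|_max = √30 ℏ ≈ 5.477ℏ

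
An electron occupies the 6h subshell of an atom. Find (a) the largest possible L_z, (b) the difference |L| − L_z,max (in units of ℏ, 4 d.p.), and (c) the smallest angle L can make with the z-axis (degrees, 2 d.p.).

L_z,max = 5ℏ; |L|−L_z,max ≈ 0.4772ℏ; θ_min ≈ 24.09°

For 6h, l = 5.
L_z,max = lℏ = 5ℏ.
|L| − L_z,max = (√30 − 5)ℏ ≈ 0.4772ℏ.
cos θ_min = 5/√30, so θ_min ≈ 24.09°.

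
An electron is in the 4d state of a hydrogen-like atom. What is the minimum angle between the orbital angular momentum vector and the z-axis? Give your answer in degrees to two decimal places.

θ_min ≈ 35.26°

For 4d, l = 2.
|L| = √(l(l+1)) ℏ = √6 ℏ.
The smallest angle corresponds to the largest L_z, i.e. m_l = l = 2, giving L_z = 2ℏ.
cos θ_min = 2/√6, so θ_min ≈ 35.26°.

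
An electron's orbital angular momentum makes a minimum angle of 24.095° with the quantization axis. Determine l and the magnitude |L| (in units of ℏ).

l = 5, |L| = √30 ℏ ≈ 5.477ℏ

At minimum angle, m_l = l, so cos θ = l/√(l(l+1)); cos²θ = l/(l+1) = 0.8333.
Solving: l = 5.
Then |L| = ℏ√(5·6) = √30 ℏ.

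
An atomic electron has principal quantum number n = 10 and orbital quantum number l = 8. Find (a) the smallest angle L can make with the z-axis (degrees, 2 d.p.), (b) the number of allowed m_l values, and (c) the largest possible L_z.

cos θ_min = 8/√72, so θ_min ≈ 19.47°.
There are 2l+1 = 17 values of m_l.
L_z,max = lℏ = 8ℏ.

θ_min ≈ 19.47°; 17 values; L_z,max = 8ℏ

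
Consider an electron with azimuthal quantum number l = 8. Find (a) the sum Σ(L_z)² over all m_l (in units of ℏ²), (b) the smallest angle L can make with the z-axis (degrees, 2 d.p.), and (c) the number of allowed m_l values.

Σ(L_z)² = 408 ℏ²; θ_min ≈ 19.47°; 17 values

Σ m_l² = 408, so Σ(L_z)² = 408 ℏ².
cos θ_min = 8/√72, so θ_min ≈ 19.47°.
There are 2l+1 = 17 values of m_l.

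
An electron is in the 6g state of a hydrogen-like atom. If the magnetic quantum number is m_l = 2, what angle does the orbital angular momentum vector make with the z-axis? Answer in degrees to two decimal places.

θ ≈ 63.43°

6g means n = 6, l = 4.
|L|² = l(l+1)ℏ² = 20ℏ², so |L| = 2√5 ℏ.
L_z = m_l ℏ = 2ℏ.
cos θ = L_z/|L| = 2/√20, so θ ≈ 63.43°.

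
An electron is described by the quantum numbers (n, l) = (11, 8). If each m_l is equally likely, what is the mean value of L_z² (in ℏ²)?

The allowed m_l values are -8, -7, -6, -5, -4, -3, -2, -1, 0, 1, 2, 3, 4, 5, 6, 7, 8.
⟨L_z²⟩ = ℏ²·(Σ m_l²)/(2l+1) = ℏ²·408/17 = 24ℏ².

⟨L_z²⟩ = 24 ℏ²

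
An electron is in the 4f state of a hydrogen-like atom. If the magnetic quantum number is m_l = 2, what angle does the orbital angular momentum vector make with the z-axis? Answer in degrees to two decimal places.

For 4f, l = 3.
|L| = ℏ√(l(l+1)) = 2√3 ℏ.
L_z = m_l ℏ = 2ℏ.
cos θ = L_z/|L| = 2/√12, so θ ≈ 54.74°.

θ ≈ 54.74°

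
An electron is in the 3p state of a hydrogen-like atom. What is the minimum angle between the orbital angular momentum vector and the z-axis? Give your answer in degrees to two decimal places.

For 3p, l = 1.
|L|² = l(l+1)ℏ² = 2ℏ², so |L| = √2 ℏ.
The smallest angle corresponds to the largest L_z, i.e. m_l = l = 1, giving L_z = 1ℏ.
cos θ_min = 1/√2, so θ_min ≈ 45.00°.

θ_min ≈ 45.00°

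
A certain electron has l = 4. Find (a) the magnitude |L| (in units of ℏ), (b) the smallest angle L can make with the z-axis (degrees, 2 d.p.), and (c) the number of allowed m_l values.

|L| = 2√5 ℏ ≈ 4.472ℏ; θ_min ≈ 26.57°; 9 values

|L| = ℏ√(4·5) = 2√5 ℏ ≈ 4.472ℏ.
cos θ_min = 4/√20, so θ_min ≈ 26.57°.
There are 2l+1 = 9 values of m_l.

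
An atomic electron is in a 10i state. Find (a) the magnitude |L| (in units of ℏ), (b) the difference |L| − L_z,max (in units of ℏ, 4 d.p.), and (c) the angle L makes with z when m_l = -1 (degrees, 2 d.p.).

|L| = √42 ℏ ≈ 6.481ℏ; |L|−L_z,max ≈ 0.4807ℏ; θ(m_l=-1) ≈ 98.88°

For 10i, l = 6.
|L| = ℏ√(6·7) = √42 ℏ ≈ 6.481ℏ.
|L| − L_z,max = (√42 − 6)ℏ ≈ 0.4807ℏ.
For m_l = -1: cos θ = -1/√42, θ ≈ 98.88°.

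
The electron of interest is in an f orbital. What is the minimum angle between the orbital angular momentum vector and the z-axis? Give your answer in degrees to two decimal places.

F corresponds to l = 3.
|L| = ℏ√(l(l+1)) = 2√3 ℏ.
The smallest angle corresponds to the largest L_z, i.e. m_l = l = 3, giving L_z = 3ℏ.
cos θ_min = 3/√12, so θ_min ≈ 30.00°.

θ_min ≈ 30.00°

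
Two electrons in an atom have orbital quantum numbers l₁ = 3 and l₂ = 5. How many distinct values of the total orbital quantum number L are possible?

7

Angular momentum addition gives L = |l₁ − l₂|, …, l₁ + l₂.
Allowed values: L = 2, 3, 4, 5, 6, 7, 8.
That is 7 values.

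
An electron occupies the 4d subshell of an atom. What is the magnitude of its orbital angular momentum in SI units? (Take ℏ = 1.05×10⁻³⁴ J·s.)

|L| = 2.57×10⁻³⁴ J·s

4d means n = 4, l = 2.
|L| = ℏ√(l(l+1)) = ℏ√(2·3) = √6 ℏ
Numerically, |L| = 2.449 × (1.05×10⁻³⁴ J·s) = 2.57×10⁻³⁴ J·s.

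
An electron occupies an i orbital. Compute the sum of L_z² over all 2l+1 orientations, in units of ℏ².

Σ(L_z)² = 182 ℏ²

The letter i corresponds to l = 6.
m_l runs from −6 to 6, i.e. {-6, -5, -4, -3, -2, -1, 0, 1, 2, 3, 4, 5, 6}.
Σ m_l² = l(l+1)(2l+1)/3 = 6·7·13/3 = 182.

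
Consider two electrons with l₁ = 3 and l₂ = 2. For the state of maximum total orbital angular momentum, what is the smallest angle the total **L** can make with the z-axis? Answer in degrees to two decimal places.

The total orbital quantum number L ranges from |l₁ − l₂| to l₁ + l₂ in integer steps.
So L can be 1, 2, 3, 4, 5.
The maximum is L = 5, with |L_tot| = ℏ√(5·6) = √30 ℏ.
The minimum angle with z is arccos(5/√30) ≈ 24.09°.

θ_min ≈ 24.09°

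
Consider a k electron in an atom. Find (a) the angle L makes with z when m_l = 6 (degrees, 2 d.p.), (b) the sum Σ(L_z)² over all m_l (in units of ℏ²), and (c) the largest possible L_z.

For a k orbital, l = 7.
For m_l = 6: cos θ = 6/√56, θ ≈ 36.70°.
Σ m_l² = 280, so Σ(L_z)² = 280 ℏ².
L_z,max = lℏ = 7ℏ.

θ(m_l=6) ≈ 36.70°; Σ(L_z)² = 280 ℏ²; L_z,max = 7ℏ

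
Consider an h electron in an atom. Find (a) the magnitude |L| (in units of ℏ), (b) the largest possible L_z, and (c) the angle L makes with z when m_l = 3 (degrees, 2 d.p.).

For an h orbital, l = 5.
|L| = ℏ√(5·6) = √30 ℏ ≈ 5.477ℏ.
L_z,max = lℏ = 5ℏ.
For m_l = 3: cos θ = 3/√30, θ ≈ 56.79°.

|L| = √30 ℏ ≈ 5.477ℏ; L_z,max = 5ℏ; θ(m_l=3) ≈ 56.79°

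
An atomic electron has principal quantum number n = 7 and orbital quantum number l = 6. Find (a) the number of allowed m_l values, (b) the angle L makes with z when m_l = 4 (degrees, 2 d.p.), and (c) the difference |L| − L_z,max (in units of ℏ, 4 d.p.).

13 values; θ(m_l=4) ≈ 51.89°; |L|−L_z,max ≈ 0.4807ℏ

There are 2l+1 = 13 values of m_l.
For m_l = 4: cos θ = 4/√42, θ ≈ 51.89°.
|L| − L_z,max = (√42 − 6)ℏ ≈ 0.4807ℏ.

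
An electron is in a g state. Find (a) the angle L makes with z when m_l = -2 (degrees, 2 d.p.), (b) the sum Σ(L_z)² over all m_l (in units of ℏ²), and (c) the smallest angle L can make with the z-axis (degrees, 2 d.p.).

θ(m_l=-2) ≈ 116.57°; Σ(L_z)² = 60 ℏ²; θ_min ≈ 26.57°

A g state has l = 4.
For m_l = -2: cos θ = -2/√20, θ ≈ 116.57°.
Σ m_l² = 60, so Σ(L_z)² = 60 ℏ².
cos θ_min = 4/√20, so θ_min ≈ 26.57°.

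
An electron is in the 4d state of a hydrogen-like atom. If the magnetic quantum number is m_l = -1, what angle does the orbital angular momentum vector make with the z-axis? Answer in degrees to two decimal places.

4d means n = 4, l = 2.
|L|² = l(l+1)ℏ² = 6ℏ², so |L| = √6 ℏ.
L_z = m_l ℏ = −1ℏ.
cos θ = L_z/|L| = -1/√6, so θ ≈ 114.09°.

θ ≈ 114.09°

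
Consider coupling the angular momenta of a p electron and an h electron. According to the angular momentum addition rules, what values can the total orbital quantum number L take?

L = 4, 5, 6

The total orbital quantum number L ranges from |l₁ − l₂| to l₁ + l₂ in integer steps.
Allowed values: L = 4, 5, 6.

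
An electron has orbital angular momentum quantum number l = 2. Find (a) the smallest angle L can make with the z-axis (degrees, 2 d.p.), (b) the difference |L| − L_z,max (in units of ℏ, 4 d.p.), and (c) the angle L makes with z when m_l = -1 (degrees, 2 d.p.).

θ_min ≈ 35.26°; |L|−L_z,max ≈ 0.4495ℏ; θ(m_l=-1) ≈ 114.09°

cos θ_min = 2/√6, so θ_min ≈ 35.26°.
|L| − L_z,max = (√6 − 2)ℏ ≈ 0.4495ℏ.
For m_l = -1: cos θ = -1/√6, θ ≈ 114.09°.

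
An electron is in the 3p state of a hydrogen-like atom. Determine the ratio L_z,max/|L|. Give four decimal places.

L_z,max/|L| = 0.7071

The 3p subshell has l = 1.
|L| = √2 ℏ ≈ 1.4142ℏ, while L_z,max = lℏ = 1ℏ.
L_z,max/|L| = 1/√2 = 0.7071.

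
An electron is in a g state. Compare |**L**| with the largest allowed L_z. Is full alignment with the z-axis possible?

No: L_z,max = 4ℏ < |L| = 2√5 ℏ ≈ 4.472ℏ

For a g orbital, l = 4.
|L| = 2√5 ℏ ≈ 4.4721ℏ, while L_z,max = lℏ = 4ℏ.
Since |L| > L_z,max, the vector can never point exactly along z; the closest it comes is θ_min = arccos(4/√20) ≈ 26.6°.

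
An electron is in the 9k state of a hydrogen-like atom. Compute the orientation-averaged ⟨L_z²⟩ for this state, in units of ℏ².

⟨L_z²⟩ = 18.67 ℏ²

For 9k, l = 7.
The allowed m_l values are -7, -6, -5, -4, -3, -2, -1, 0, 1, 2, 3, 4, 5, 6, 7.
Average of L_z² over 15 states: 280/15 ℏ² = 18.67 ℏ².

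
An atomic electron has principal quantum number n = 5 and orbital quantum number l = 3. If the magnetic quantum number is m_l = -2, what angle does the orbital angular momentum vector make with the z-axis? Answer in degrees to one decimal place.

θ ≈ 125.3°

|L| = √(l(l+1)) ℏ = 2√3 ℏ.
L_z = m_l ℏ = −2ℏ.
cos θ = L_z/|L| = -2/√12, so θ ≈ 125.3°.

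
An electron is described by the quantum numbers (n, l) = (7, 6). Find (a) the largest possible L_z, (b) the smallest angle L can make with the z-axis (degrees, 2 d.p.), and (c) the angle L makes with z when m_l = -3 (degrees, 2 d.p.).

L_z,max = 6ℏ; θ_min ≈ 22.21°; θ(m_l=-3) ≈ 117.58°

L_z,max = lℏ = 6ℏ.
cos θ_min = 6/√42, so θ_min ≈ 22.21°.
For m_l = -3: cos θ = -3/√42, θ ≈ 117.58°.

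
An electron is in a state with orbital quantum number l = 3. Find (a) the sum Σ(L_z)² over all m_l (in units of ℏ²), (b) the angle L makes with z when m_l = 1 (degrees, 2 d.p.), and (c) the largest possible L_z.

Σ(L_z)² = 28 ℏ²; θ(m_l=1) ≈ 73.22°; L_z,max = 3ℏ

Σ m_l² = 28, so Σ(L_z)² = 28 ℏ².
For m_l = 1: cos θ = 1/√12, θ ≈ 73.22°.
L_z,max = lℏ = 3ℏ.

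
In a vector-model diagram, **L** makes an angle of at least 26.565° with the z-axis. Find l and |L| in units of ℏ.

l = 4, |L| = 2√5 ℏ ≈ 4.472ℏ

cos²θ_min = l/(l+1) = 0.8000.
Solving: l = 4.
Then |L| = ℏ√(4·5) = 2√5 ℏ.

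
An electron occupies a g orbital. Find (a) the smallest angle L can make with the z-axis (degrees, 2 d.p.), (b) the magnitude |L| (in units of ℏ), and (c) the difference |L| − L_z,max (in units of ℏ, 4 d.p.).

θ_min ≈ 26.57°; |L| = 2√5 ℏ ≈ 4.472ℏ; |L|−L_z,max ≈ 0.4721ℏ

A g state has l = 4.
cos θ_min = 4/√20, so θ_min ≈ 26.57°.
|L| = ℏ√(4·5) = 2√5 ℏ ≈ 4.472ℏ.
|L| − L_z,max = (2√5 − 4)ℏ ≈ 0.4721ℏ.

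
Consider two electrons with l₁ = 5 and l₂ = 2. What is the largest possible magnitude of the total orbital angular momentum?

By the triangle rule, |l₁ − l₂| ≤ L ≤ l₁ + l₂.
L ∈ {3, 4, 5, 6, 7}.
The largest magnitude corresponds to L = 7: |L_tot| = ℏ√(7·8) = 2√14 ℏ.

|L_tot|_max = 2√14 ℏ ≈ 7.483ℏ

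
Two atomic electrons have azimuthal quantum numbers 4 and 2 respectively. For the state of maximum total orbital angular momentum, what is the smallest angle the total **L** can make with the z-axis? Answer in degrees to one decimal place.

Angular momentum addition gives L = |l₁ − l₂|, …, l₁ + l₂.
So L can be 2, 3, 4, 5, 6.
The maximum is L = 6, with |L_tot| = ℏ√(6·7) = √42 ℏ.
The minimum angle with z is arccos(6/√42) ≈ 22.2°.

θ_min ≈ 22.2°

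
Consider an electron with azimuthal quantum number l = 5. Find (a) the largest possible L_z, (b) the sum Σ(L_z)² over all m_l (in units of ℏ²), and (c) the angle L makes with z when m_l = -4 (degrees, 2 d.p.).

L_z,max = 5ℏ; Σ(L_z)² = 110 ℏ²; θ(m_l=-4) ≈ 136.91°

L_z,max = lℏ = 5ℏ.
Σ m_l² = 110, so Σ(L_z)² = 110 ℏ².
For m_l = -4: cos θ = -4/√30, θ ≈ 136.91°.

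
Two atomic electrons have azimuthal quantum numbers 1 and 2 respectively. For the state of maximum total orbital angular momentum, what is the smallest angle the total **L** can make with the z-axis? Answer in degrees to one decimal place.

Angular momentum addition gives L = |l₁ − l₂|, …, l₁ + l₂.
L ∈ {1, 2, 3}.
The maximum is L = 3, with |L_tot| = ℏ√(3·4) = 2√3 ℏ.
The minimum angle with z is arccos(3/√12) ≈ 30.0°.

θ_min ≈ 30.0°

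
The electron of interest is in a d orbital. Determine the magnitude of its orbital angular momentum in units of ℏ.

|L| = √6 ℏ ≈ 2.449ℏ

A d state has l = 2.
|L| = ℏ√(l(l+1)) = ℏ√(2·3) = √6 ℏ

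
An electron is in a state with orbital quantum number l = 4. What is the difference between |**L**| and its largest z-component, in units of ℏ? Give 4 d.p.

|L| = 2√5 ℏ ≈ 4.4721ℏ, while L_z,max = lℏ = 4ℏ.
The difference is (2√5 − 4)ℏ ≈ 0.4721ℏ.

|L| − L_z,max ≈ 0.4721ℏ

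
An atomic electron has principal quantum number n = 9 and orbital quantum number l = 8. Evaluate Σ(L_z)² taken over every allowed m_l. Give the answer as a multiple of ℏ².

m_l runs from −8 to 8, i.e. {-8, -7, -6, -5, -4, -3, -2, -1, 0, 1, 2, 3, 4, 5, 6, 7, 8}.
Σ m_l² = l(l+1)(2l+1)/3 = 8·9·17/3 = 408.

Σ(L_z)² = 408 ℏ²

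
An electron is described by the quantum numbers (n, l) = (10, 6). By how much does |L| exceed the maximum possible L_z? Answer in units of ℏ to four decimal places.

|L| = √42 ℏ ≈ 6.4807ℏ, while L_z,max = lℏ = 6ℏ.
The difference is (√42 − 6)ℏ ≈ 0.4807ℏ.

|L| − L_z,max ≈ 0.4807ℏ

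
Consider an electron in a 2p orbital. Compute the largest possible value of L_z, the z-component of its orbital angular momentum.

The 2p subshell has l = 1.
L_z = m_l ℏ with m_l ∈ {−1, …, 1}; the maximum is m_l = 1.

L_z,max = 1ℏ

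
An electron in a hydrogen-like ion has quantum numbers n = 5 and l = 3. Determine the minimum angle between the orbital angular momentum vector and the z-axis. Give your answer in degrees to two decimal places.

|L| = √(l(l+1)) ℏ = 2√3 ℏ.
The smallest angle corresponds to the largest L_z, i.e. m_l = l = 3, giving L_z = 3ℏ.
cos θ_min = 3/√12, so θ_min ≈ 30.00°.

θ_min ≈ 30.00°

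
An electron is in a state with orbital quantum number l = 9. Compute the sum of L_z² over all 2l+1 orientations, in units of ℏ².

Σ(L_z)² = 570 ℏ²

m_l ∈ {-9, -8, -7, -6, -5, -4, -3, -2, -1, 0, 1, 2, 3, 4, 5, 6, 7, 8, 9}.
Summing m² from −9 to 9: Σ m_l² = 570.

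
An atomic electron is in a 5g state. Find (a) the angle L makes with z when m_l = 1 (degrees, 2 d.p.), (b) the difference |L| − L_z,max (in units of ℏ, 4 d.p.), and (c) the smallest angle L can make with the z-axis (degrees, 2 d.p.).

θ(m_l=1) ≈ 77.08°; |L|−L_z,max ≈ 0.4721ℏ; θ_min ≈ 26.57°

The 5g subshell has l = 4.
For m_l = 1: cos θ = 1/√20, θ ≈ 77.08°.
|L| − L_z,max = (2√5 − 4)ℏ ≈ 0.4721ℏ.
cos θ_min = 4/√20, so θ_min ≈ 26.57°.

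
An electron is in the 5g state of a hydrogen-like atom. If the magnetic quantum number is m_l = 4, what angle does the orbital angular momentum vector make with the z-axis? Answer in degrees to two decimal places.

θ ≈ 26.57°

5g means n = 5, l = 4.
|L| = ℏ√(l(l+1)) = 2√5 ℏ.
L_z = m_l ℏ = 4ℏ.
cos θ = L_z/|L| = 4/√20, so θ ≈ 26.57°.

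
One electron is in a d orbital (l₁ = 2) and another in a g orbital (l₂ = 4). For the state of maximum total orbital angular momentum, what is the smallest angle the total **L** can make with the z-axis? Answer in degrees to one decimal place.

The total orbital quantum number L ranges from |l₁ − l₂| to l₁ + l₂ in integer steps.
So L can be 2, 3, 4, 5, 6.
The maximum is L = 6, with |L_tot| = ℏ√(6·7) = √42 ℏ.
The minimum angle with z is arccos(6/√42) ≈ 22.2°.

θ_min ≈ 22.2°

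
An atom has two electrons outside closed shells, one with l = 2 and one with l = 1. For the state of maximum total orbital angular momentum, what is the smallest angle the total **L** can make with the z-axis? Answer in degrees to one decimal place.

θ_min ≈ 30.0°

The total orbital quantum number L ranges from |l₁ − l₂| to l₁ + l₂ in integer steps.
Allowed values: L = 1, 2, 3.
The maximum is L = 3, with |L_tot| = ℏ√(3·4) = 2√3 ℏ.
The minimum angle with z is arccos(3/√12) ≈ 30.0°.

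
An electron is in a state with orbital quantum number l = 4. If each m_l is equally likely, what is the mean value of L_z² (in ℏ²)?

The allowed m_l values are -4, -3, -2, -1, 0, 1, 2, 3, 4.
⟨L_z²⟩ = ℏ²·(Σ m_l²)/(2l+1) = ℏ²·60/9 = 6.667ℏ².

⟨L_z²⟩ = 6.667 ℏ²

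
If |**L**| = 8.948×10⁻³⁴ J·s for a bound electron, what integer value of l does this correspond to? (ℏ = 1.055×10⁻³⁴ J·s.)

|L|/ℏ = (8.948×10⁻³⁴)/(1.055×10⁻³⁴) ≈ 8.482.
l(l+1) ≈ 8.482² ≈ 71.94, so l = 8.

l = 8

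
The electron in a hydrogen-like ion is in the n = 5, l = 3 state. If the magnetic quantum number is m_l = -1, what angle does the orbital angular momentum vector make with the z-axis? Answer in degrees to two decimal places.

|L| = ℏ√(l(l+1)) = 2√3 ℏ.
L_z = m_l ℏ = −1ℏ.
cos θ = L_z/|L| = -1/√12, so θ ≈ 106.78°.

θ ≈ 106.78°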